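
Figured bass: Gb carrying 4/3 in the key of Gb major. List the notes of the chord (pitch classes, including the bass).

The written figures 4/3 are shorthand for 6/4/3: the 6 is implied.
A third above Gb in this key is Bb.
A fourth above Gb in this key is Cb.
A sixth above Gb in this key is Eb.
Together with the bass Gb, this spells Cb major seventh in second inversion.

Gb, Bb, Cb, Eb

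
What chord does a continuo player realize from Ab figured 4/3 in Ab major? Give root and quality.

Db major seventh

The figures 4/3 indicate a seventh chord in second inversion.
In second inversion the root lies a fourth above the bass: a fourth above Ab in Ab major is Db.
The chord tones are Ab, C, Db, F, giving Db major seventh.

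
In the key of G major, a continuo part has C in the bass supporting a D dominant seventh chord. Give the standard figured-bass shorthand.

C is the seventh of D dominant seventh, so the chord is in third inversion.
A seventh chord in third inversion is figured 6/4/2, conventionally abbreviated 4/2.

4/2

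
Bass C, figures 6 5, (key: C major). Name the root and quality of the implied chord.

The figures 6 5 indicate a seventh chord in first inversion.
In first inversion the root lies a sixth above the bass: a sixth above C in C major is A.
The chord tones are C, E, G, A, giving A minor seventh.

A minor seventh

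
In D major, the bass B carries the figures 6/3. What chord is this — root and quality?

G major

The figures 6/3 indicate a triad in first inversion.
In first inversion the root lies a sixth above the bass: a sixth above B in D major is G.
The chord tones are B, D, G, giving G major.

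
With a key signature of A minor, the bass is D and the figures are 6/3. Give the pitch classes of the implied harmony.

D, F, B

A third above D in this key is F.
A sixth above D in this key is B.
Together with the bass D, this spells B diminished in first inversion.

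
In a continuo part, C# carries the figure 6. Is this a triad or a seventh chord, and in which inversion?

6 is shorthand for 6/3.
Intervals of 6/3 above the bass form a triad; the bass is the third, so this is first inversion.

triad, first inversion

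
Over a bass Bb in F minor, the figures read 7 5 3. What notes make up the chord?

A third above Bb in this key is Db.
A fifth above Bb in this key is F.
A seventh above Bb in this key is Ab.
Together with the bass Bb, this spells Bb minor seventh in root position.

Bb, Db, F, Ab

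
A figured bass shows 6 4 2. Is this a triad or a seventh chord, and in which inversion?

seventh chord, third inversion

Intervals of 6/4/2 above the bass form a seventh chord; the bass is the seventh, so this is third inversion.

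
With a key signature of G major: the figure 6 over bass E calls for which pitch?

C

Counting 5 letter steps above E lands on C; in G major, that letter is C.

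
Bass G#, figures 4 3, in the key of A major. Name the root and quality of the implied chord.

C# minor seventh

The figures 4 3 indicate a seventh chord in second inversion.
In second inversion the root lies a fourth above the bass: a fourth above G# in A major is C#.
The chord tones are G#, B, C#, E, giving C# minor seventh.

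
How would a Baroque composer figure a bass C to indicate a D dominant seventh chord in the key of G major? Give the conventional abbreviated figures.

C is the seventh of D dominant seventh, so the chord is in third inversion.
A seventh chord in third inversion is figured 6/4/2, conventionally abbreviated 4/2.

4/2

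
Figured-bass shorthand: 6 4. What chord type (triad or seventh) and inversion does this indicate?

Intervals of 6/4 above the bass form a triad; the bass is the fifth, so this is second inversion.

triad, second inversion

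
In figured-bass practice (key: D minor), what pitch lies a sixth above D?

Counting 5 letter steps above D lands on B; in D minor, that letter is Bb.

Bb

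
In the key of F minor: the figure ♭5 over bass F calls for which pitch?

Cb

Counting 4 letter steps above F lands on C; in F minor, that letter is C.
The b5 figure lowers it a semitone, giving Cb.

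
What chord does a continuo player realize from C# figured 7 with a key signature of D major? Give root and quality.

C# half-diminished seventh

The figures 7 indicate a seventh chord in root position.
In root position the bass is the root, so the root is C#.
The chord tones are C#, E, G, B, giving C# half-diminished seventh.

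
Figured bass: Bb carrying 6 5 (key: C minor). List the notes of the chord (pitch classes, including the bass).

Bb, D, F, G

The written figures 6 5 are shorthand for 6/5/3: the 3 is implied.
A third above Bb in this key is D.
A fifth above Bb in this key is F.
A sixth above Bb in this key is G.
Together with the bass Bb, this spells G minor seventh in first inversion.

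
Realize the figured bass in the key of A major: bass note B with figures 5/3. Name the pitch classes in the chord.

A third above B in this key is D.
A fifth above B in this key is F#.
Together with the bass B, this spells B minor in root position.

B, D, F#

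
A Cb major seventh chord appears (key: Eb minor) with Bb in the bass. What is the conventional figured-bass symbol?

Bb is the seventh of Cb major seventh, so the chord is in third inversion.
A seventh chord in third inversion is figured 6/4/2, conventionally abbreviated 4/2.

4/2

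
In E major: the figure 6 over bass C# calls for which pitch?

A

Counting 5 letter steps above C# lands on A; in E major, that letter is A.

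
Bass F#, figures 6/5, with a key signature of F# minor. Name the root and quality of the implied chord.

D major seventh

The figures 6/5 indicate a seventh chord in first inversion.
In first inversion the root lies a sixth above the bass: a sixth above F# in F# minor is D.
The chord tones are F#, A, C#, D, giving D major seventh.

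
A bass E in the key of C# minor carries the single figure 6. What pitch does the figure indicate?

Counting 5 letter steps above E lands on C; in C# minor, that letter is C#.

C#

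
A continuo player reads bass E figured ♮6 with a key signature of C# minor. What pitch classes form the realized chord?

E, G#, C

The written figures ♮6 are shorthand for 6/3: the 3 is implied.
A third above E in this key is G#.
A sixth above E in this key is C#, made natural (C) by the ♮ figure.
Together with the bass E, this spells C augmented in first inversion.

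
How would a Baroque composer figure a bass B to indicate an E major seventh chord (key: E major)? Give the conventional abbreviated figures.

4/3

B is the fifth of E major seventh, so the chord is in second inversion.
A seventh chord in second inversion is figured 6/4/3, conventionally abbreviated 4/3.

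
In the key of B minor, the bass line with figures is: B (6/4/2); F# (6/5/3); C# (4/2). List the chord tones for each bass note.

B, C#, E, G | F#, A, C#, D | C#, D, F#, A

B (6/4/2): B, C#, E, G.
F# (6/5/3): F#, A, C#, D.
C# (6/4/2): C#, D, F#, A.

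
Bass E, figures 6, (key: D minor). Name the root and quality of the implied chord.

C major

The figures 6 indicate a triad in first inversion.
In first inversion the root lies a sixth above the bass: a sixth above E in D minor is C.
The chord tones are E, G, C, giving C major.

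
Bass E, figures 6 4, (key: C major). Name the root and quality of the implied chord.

A minor

The figures 6 4 indicate a triad in second inversion.
In second inversion the root lies a fourth above the bass: a fourth above E in C major is A.
The chord tones are E, A, C, giving A minor.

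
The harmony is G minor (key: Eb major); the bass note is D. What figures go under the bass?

6/4

D is the fifth of G minor, so the chord is in second inversion.
A triad in second inversion is figured 6/4, conventionally abbreviated 6/4.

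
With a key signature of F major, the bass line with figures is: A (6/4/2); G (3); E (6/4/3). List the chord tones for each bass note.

A, Bb, D, F | G, Bb, D | E, G, A, C

A (6/4/2): A, Bb, D, F.
G (5/3): G, Bb, D.
E (6/4/3): E, G, A, C.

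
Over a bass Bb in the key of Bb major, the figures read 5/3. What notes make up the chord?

A third above Bb in this key is D.
A fifth above Bb in this key is F.
Together with the bass Bb, this spells Bb major in root position.

Bb, D, F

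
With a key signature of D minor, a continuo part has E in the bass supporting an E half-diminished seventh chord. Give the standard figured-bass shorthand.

E is the root of E half-diminished seventh, so the chord is in root position.
A seventh chord in root position is figured 7/5/3, conventionally abbreviated 7.

7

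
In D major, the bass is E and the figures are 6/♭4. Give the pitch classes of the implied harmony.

A fourth above E in this key is A, lowered to Ab by the flat.
A sixth above E in this key is C#.

E, Ab, C#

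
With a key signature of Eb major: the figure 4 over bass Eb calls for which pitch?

Counting 3 letter steps above Eb lands on A; in Eb major, that letter is Ab.

Ab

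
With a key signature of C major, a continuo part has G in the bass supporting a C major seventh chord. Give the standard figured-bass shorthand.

G is the fifth of C major seventh, so the chord is in second inversion.
A seventh chord in second inversion is figured 6/4/3, conventionally abbreviated 4/3.

4/3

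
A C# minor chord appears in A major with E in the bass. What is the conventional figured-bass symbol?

6

E is the third of C# minor, so the chord is in first inversion.
A triad in first inversion is figured 6/3, conventionally abbreviated 6.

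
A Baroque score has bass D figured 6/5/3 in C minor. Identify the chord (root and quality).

The figures 6/5/3 indicate a seventh chord in first inversion.
In first inversion the root lies a sixth above the bass: a sixth above D in C minor is Bb.
The chord tones are D, F, Ab, Bb, giving Bb dominant seventh.

Bb dominant seventh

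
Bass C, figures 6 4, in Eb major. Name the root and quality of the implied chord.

F minor

The figures 6 4 indicate a triad in second inversion.
In second inversion the root lies a fourth above the bass: a fourth above C in Eb major is F.
The chord tones are C, F, Ab, giving F minor.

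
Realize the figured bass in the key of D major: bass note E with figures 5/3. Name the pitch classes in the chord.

A third above E in this key is G.
A fifth above E in this key is B.
Together with the bass E, this spells E minor in root position.

E, G, B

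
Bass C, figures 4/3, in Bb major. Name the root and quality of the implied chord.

The figures 4/3 indicate a seventh chord in second inversion.
In second inversion the root lies a fourth above the bass: a fourth above C in Bb major is F.
The chord tones are C, Eb, F, A, giving F dominant seventh.

F dominant seventh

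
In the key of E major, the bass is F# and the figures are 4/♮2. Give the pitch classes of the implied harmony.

F#, G, B, D#

The written figures 4/♮2 are shorthand for 6/4/2: the 6 is implied.
A second above F# in this key is G#, made natural (G) by the ♮ figure.
A fourth above F# in this key is B.
A sixth above F# in this key is D#.
Together with the bass F#, this spells G augmented major seventh in third inversion.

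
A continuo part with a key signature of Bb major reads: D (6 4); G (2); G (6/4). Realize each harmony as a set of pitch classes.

D, G, Bb | G, A, C, Eb | G, C, Eb

D (6/4): D, G, Bb.
G (6/4/2): G, A, C, Eb.
G (6/4): G, C, Eb.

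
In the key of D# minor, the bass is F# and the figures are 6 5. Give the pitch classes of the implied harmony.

The written figures 6 5 are shorthand for 6/5/3: the 3 is implied.
A third above F# in this key is A#.
A fifth above F# in this key is C#.
A sixth above F# in this key is D#.
Together with the bass F#, this spells D# minor seventh in first inversion.

F#, A#, C#, D#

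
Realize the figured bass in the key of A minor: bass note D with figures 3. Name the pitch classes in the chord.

D, F, A

The written figures 3 are shorthand for 5/3: the 5 is implied.
A third above D in this key is F.
A fifth above D in this key is A.
Together with the bass D, this spells D minor in root position.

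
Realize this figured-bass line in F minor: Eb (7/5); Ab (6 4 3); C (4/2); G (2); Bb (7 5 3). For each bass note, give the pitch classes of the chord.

Eb, G, Bb, Db | Ab, C, Db, F | C, Db, F, Ab | G, Ab, C, Eb | Bb, Db, F, Ab

Eb (7/5/3): Eb, G, Bb, Db.
Ab (6/4/3): Ab, C, Db, F.
C (6/4/2): C, Db, F, Ab.
G (6/4/2): G, Ab, C, Eb.
Bb (7/5/3): Bb, Db, F, Ab.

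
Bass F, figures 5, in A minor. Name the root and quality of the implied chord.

F major

The figures 5 indicate a triad in root position.
In root position the bass is the root, so the root is F.
The chord tones are F, A, C, giving F major.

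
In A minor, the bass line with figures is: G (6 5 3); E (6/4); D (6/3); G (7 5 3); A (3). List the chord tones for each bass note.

G (6/5/3): G, B, D, E.
E (6/4): E, A, C.
D (6/3): D, F, B.
G (7/5/3): G, B, D, F.
A (5/3): A, C, E.

G, B, D, E | E, A, C | D, F, B | G, B, D, F | A, C, E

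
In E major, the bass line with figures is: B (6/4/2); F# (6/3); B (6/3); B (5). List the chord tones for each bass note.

B, C#, E, G# | F#, A, D# | B, D#, G# | B, D#, F#

B (6/4/2): B, C#, E, G#.
F# (6/3): F#, A, D#.
B (6/3): B, D#, G#.
B (5/3): B, D#, F#.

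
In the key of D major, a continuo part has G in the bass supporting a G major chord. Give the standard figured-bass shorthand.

no figures

G is the root of G major, so the chord is in root position.
A triad in root position is figured 5/3, conventionally abbreviated (no figures — root-position triad).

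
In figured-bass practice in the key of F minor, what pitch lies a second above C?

Counting 1 letter step above C lands on D; in F minor, that letter is Db.

Db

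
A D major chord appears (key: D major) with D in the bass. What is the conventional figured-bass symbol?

D is the root of D major, so the chord is in root position.
A triad in root position is figured 5/3, conventionally abbreviated (no figures — root-position triad).

no figures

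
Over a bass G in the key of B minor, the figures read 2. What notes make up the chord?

The written figures 2 are shorthand for 6/4/2: the 6/4 are implied.
A second above G in this key is A.
A fourth above G in this key is C#.
A sixth above G in this key is E.
Together with the bass G, this spells A dominant seventh in third inversion.

G, A, C#, E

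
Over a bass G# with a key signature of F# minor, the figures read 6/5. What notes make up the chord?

The written figures 6/5 are shorthand for 6/5/3: the 3 is implied.
A third above G# in this key is B.
A fifth above G# in this key is D.
A sixth above G# in this key is E.
Together with the bass G#, this spells E dominant seventh in first inversion.

G#, B, D, E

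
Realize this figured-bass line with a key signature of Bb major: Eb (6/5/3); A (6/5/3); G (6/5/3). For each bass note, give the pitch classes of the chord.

Eb (6/5/3): Eb, G, Bb, C.
A (6/5/3): A, C, Eb, F.
G (6/5/3): G, Bb, D, Eb.

Eb, G, Bb, C | A, C, Eb, F | G, Bb, D, Eb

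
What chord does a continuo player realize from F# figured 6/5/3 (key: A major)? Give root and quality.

D major seventh

The figures 6/5/3 indicate a seventh chord in first inversion.
In first inversion the root lies a sixth above the bass: a sixth above F# in A major is D.
The chord tones are F#, A, C#, D, giving D major seventh.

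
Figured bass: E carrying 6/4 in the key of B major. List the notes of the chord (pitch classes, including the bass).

E, A#, C#

A fourth above E in this key is A#.
A sixth above E in this key is C#.
Together with the bass E, this spells A# diminished in second inversion.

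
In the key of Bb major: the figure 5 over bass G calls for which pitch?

Counting 4 letter steps above G lands on D; in Bb major, that letter is D.

D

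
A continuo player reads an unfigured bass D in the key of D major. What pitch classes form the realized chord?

D, F#, A

An unfigured bass implies 5/3.
A third above D in this key is F#.
A fifth above D in this key is A.
Together with the bass D, this spells D major in root position.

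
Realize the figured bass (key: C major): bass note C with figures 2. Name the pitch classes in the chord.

The written figures 2 are shorthand for 6/4/2: the 6/4 are implied.
A second above C in this key is D.
A fourth above C in this key is F.
A sixth above C in this key is A.
Together with the bass C, this spells D minor seventh in third inversion.

C, D, F, A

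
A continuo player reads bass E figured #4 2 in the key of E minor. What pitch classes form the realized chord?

The written figures #4 2 are shorthand for 6/4/2: the 6 is implied.
A second above E in this key is F#.
A fourth above E in this key is A, raised to A# by the sharp.
A sixth above E in this key is C.

E, F#, A#, C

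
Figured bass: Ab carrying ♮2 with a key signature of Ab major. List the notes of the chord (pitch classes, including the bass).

Ab, B, Db, F

The written figures ♮2 are shorthand for 6/4/2: the 6/4 are implied.
A second above Ab in this key is Bb, made natural (B) by the ♮ figure.
A fourth above Ab in this key is Db.
A sixth above Ab in this key is F.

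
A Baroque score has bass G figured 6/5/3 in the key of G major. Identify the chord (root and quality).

The figures 6/5/3 indicate a seventh chord in first inversion.
In first inversion the root lies a sixth above the bass: a sixth above G in G major is E.
The chord tones are G, B, D, E, giving E minor seventh.

E minor seventh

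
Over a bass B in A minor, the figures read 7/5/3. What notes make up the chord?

B, D, F, A

A third above B in this key is D.
A fifth above B in this key is F.
A seventh above B in this key is A.
Together with the bass B, this spells B half-diminished seventh in root position.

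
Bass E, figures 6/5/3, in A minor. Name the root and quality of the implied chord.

C major seventh

The figures 6/5/3 indicate a seventh chord in first inversion.
In first inversion the root lies a sixth above the bass: a sixth above E in A minor is C.
The chord tones are E, G, B, C, giving C major seventh.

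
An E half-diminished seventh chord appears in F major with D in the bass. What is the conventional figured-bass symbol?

D is the seventh of E half-diminished seventh, so the chord is in third inversion.
A seventh chord in third inversion is figured 6/4/2, conventionally abbreviated 4/2.

4/2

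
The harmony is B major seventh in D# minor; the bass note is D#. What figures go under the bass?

D# is the third of B major seventh, so the chord is in first inversion.
A seventh chord in first inversion is figured 6/5/3, conventionally abbreviated 6/5.

6/5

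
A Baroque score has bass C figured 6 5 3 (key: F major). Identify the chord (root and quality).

A minor seventh

The figures 6 5 3 indicate a seventh chord in first inversion.
In first inversion the root lies a sixth above the bass: a sixth above C in F major is A.
The chord tones are C, E, G, A, giving A minor seventh.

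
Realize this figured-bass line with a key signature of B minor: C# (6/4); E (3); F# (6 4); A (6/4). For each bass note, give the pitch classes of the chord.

C# (6/4): C#, F#, A.
E (5/3): E, G, B.
F# (6/4): F#, B, D.
A (6/4): A, D, F#.

C#, F#, A | E, G, B | F#, B, D | A, D, F#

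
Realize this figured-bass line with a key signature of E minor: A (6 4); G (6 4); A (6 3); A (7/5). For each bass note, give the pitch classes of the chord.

A (6/4): A, D, F#.
G (6/4): G, C, E.
A (6/3): A, C, F#.
A (7/5/3): A, C, E, G.

A, D, F# | G, C, E | A, C, F# | A, C, E, G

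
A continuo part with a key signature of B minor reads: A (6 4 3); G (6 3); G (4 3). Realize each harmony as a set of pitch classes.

A, C#, D, F# | G, B, E | G, B, C#, E

A (6/4/3): A, C#, D, F#.
G (6/3): G, B, E.
G (6/4/3): G, B, C#, E.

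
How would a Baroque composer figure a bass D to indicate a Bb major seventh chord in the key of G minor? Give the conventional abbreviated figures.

6/5

D is the third of Bb major seventh, so the chord is in first inversion.
A seventh chord in first inversion is figured 6/5/3, conventionally abbreviated 6/5.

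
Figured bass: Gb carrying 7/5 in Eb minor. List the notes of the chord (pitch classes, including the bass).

The written figures 7/5 are shorthand for 7/5/3: the 3 is implied.
A third above Gb in this key is Bb.
A fifth above Gb in this key is Db.
A seventh above Gb in this key is F.
Together with the bass Gb, this spells Gb major seventh in root position.

Gb, Bb, Db, F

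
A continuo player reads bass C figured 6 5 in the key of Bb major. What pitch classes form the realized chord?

C, Eb, G, A

The written figures 6 5 are shorthand for 6/5/3: the 3 is implied.
A third above C in this key is Eb.
A fifth above C in this key is G.
A sixth above C in this key is A.
Together with the bass C, this spells A half-diminished seventh in first inversion.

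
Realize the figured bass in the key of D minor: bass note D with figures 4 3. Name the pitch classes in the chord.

D, F, G, Bb

The written figures 4 3 are shorthand for 6/4/3: the 6 is implied.
A third above D in this key is F.
A fourth above D in this key is G.
A sixth above D in this key is Bb.
Together with the bass D, this spells G minor seventh in second inversion.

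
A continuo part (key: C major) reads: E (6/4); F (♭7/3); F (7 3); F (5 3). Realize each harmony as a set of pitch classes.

E, A, C | F, A, C, Eb | F, A, C, E | F, A, C

E (6/4): E, A, C.
F (b7/5/3): F, A, C, Eb.
F (7/5/3): F, A, C, E.
F (5/3): F, A, C.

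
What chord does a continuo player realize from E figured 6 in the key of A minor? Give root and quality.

C major

The figures 6 indicate a triad in first inversion.
In first inversion the root lies a sixth above the bass: a sixth above E in A minor is C.
The chord tones are E, G, C, giving C major.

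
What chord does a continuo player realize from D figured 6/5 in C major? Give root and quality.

B half-diminished seventh

The figures 6/5 indicate a seventh chord in first inversion.
In first inversion the root lies a sixth above the bass: a sixth above D in C major is B.
The chord tones are D, F, A, B, giving B half-diminished seventh.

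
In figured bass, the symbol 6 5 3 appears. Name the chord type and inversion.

Intervals of 6/5/3 above the bass form a seventh chord; the bass is the third, so this is first inversion.

seventh chord, first inversion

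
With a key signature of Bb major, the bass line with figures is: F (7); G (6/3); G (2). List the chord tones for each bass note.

F, A, C, Eb | G, Bb, Eb | G, A, C, Eb

F (7/5/3): F, A, C, Eb.
G (6/3): G, Bb, Eb.
G (6/4/2): G, A, C, Eb.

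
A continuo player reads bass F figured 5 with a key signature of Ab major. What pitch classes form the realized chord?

The written figures 5 are shorthand for 5/3: the 3 is implied.
A third above F in this key is Ab.
A fifth above F in this key is C.
Together with the bass F, this spells F minor in root position.

F, Ab, C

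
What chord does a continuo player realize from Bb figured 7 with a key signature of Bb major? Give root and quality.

Bb major seventh

The figures 7 indicate a seventh chord in root position.
In root position the bass is the root, so the root is Bb.
The chord tones are Bb, D, F, A, giving Bb major seventh.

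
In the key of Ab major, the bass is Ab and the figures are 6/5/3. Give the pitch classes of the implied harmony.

A third above Ab in this key is C.
A fifth above Ab in this key is Eb.
A sixth above Ab in this key is F.
Together with the bass Ab, this spells F minor seventh in first inversion.

Ab, C, Eb, F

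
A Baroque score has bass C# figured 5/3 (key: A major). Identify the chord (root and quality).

The figures 5/3 indicate a triad in root position.
In root position the bass is the root, so the root is C#.
The chord tones are C#, E, G#, giving C# minor.

C# minor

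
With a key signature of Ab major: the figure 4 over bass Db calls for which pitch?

Counting 3 letter steps above Db lands on G; in Ab major, that letter is G.

G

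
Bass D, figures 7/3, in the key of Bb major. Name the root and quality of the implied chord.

D minor seventh

The figures 7/3 indicate a seventh chord in root position.
In root position the bass is the root, so the root is D.
The chord tones are D, F, A, C, giving D minor seventh.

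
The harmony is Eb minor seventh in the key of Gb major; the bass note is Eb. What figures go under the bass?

7

Eb is the root of Eb minor seventh, so the chord is in root position.
A seventh chord in root position is figured 7/5/3, conventionally abbreviated 7.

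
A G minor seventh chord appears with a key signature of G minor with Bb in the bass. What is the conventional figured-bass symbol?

Bb is the third of G minor seventh, so the chord is in first inversion.
A seventh chord in first inversion is figured 6/5/3, conventionally abbreviated 6/5.

6/5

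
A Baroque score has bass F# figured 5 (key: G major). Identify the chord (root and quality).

The figures 5 indicate a triad in root position.
In root position the bass is the root, so the root is F#.
The chord tones are F#, A, C, giving F# diminished.

F# diminished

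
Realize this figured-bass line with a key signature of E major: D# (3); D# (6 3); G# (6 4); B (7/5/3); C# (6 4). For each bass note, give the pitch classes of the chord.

D# (5/3): D#, F#, A.
D# (6/3): D#, F#, B.
G# (6/4): G#, C#, E.
B (7/5/3): B, D#, F#, A.
C# (6/4): C#, F#, A.

D#, F#, A | D#, F#, B | G#, C#, E | B, D#, F#, A | C#, F#, A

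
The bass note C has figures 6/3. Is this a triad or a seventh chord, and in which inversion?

Intervals of 6/3 above the bass form a triad; the bass is the third, so this is first inversion.

triad, first inversion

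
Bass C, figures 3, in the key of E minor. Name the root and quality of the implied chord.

The figures 3 indicate a triad in root position.
In root position the bass is the root, so the root is C.
The chord tones are C, E, G, giving C major.

C major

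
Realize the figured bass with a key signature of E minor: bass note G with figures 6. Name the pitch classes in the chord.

G, B, E

The written figures 6 are shorthand for 6/3: the 3 is implied.
A third above G in this key is B.
A sixth above G in this key is E.
Together with the bass G, this spells E minor in first inversion.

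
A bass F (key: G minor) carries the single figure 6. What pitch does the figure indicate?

Counting 5 letter steps above F lands on D; in G minor, that letter is D.

D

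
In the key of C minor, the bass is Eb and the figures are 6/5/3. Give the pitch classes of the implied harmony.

A third above Eb in this key is G.
A fifth above Eb in this key is Bb.
A sixth above Eb in this key is C.
Together with the bass Eb, this spells C minor seventh in first inversion.

Eb, G, Bb, C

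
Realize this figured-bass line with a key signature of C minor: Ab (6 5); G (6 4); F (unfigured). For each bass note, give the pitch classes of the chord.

Ab (6/5/3): Ab, C, Eb, F.
G (6/4): G, C, Eb.
F (5/3): F, Ab, C.

Ab, C, Eb, F | G, C, Eb | F, Ab, C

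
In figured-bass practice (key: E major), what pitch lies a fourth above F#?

B

Counting 3 letter steps above F# lands on B; in E major, that letter is B.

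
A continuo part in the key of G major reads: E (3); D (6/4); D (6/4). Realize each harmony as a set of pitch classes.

E (5/3): E, G, B.
D (6/4): D, G, B.
D (6/4): D, G, B.

E, G, B | D, G, B | D, G, B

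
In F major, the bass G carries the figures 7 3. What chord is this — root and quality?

G minor seventh

The figures 7 3 indicate a seventh chord in root position.
In root position the bass is the root, so the root is G.
The chord tones are G, Bb, D, F, giving G minor seventh.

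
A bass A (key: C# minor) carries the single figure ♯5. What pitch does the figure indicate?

E#

Counting 4 letter steps above A lands on E; in C# minor, that letter is E.
The #5 figure raises it a semitone, giving E#.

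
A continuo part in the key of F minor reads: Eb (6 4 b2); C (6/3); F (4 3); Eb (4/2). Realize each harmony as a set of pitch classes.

Eb, Fb, Ab, C | C, Eb, Ab | F, Ab, Bb, Db | Eb, F, Ab, C

Eb (6/4/b2): Eb, Fb, Ab, C.
C (6/3): C, Eb, Ab.
F (6/4/3): F, Ab, Bb, Db.
Eb (6/4/2): Eb, F, Ab, C.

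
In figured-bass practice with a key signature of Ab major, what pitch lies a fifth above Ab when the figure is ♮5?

Counting 4 letter steps above Ab lands on E; in Ab major, that letter is Eb.
The ♮5 figure makes it natural, giving E.

E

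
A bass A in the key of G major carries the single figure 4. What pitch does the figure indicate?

D

Counting 3 letter steps above A lands on D; in G major, that letter is D.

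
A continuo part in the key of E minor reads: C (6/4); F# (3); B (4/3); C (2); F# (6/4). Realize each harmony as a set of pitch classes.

C, F#, A | F#, A, C | B, D, E, G | C, D, F#, A | F#, B, D

C (6/4): C, F#, A.
F# (5/3): F#, A, C.
B (6/4/3): B, D, E, G.
C (6/4/2): C, D, F#, A.
F# (6/4): F#, B, D.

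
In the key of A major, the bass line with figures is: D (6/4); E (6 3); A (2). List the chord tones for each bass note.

D (6/4): D, G#, B.
E (6/3): E, G#, C#.
A (6/4/2): A, B, D, F#.

D, G#, B | E, G#, C# | A, B, D, F#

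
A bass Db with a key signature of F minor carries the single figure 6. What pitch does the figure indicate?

Bb

Counting 5 letter steps above Db lands on B; in F minor, that letter is Bb.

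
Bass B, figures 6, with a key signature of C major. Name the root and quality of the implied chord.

G major

The figures 6 indicate a triad in first inversion.
In first inversion the root lies a sixth above the bass: a sixth above B in C major is G.
The chord tones are B, D, G, giving G major.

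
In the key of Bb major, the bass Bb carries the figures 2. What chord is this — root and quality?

C minor seventh

The figures 2 indicate a seventh chord in third inversion.
In third inversion the root lies a second above the bass: a second above Bb in Bb major is C.
The chord tones are Bb, C, Eb, G, giving C minor seventh.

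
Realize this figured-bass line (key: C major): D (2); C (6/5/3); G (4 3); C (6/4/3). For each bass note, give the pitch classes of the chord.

D (6/4/2): D, E, G, B.
C (6/5/3): C, E, G, A.
G (6/4/3): G, B, C, E.
C (6/4/3): C, E, F, A.

D, E, G, B | C, E, G, A | G, B, C, E | C, E, F, A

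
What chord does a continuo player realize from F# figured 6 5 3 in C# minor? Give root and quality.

D# half-diminished seventh

The figures 6 5 3 indicate a seventh chord in first inversion.
In first inversion the root lies a sixth above the bass: a sixth above F# in C# minor is D#.
The chord tones are F#, A, C#, D#, giving D# half-diminished seventh.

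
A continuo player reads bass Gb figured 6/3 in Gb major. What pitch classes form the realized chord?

A third above Gb in this key is Bb.
A sixth above Gb in this key is Eb.
Together with the bass Gb, this spells Eb minor in first inversion.

Gb, Bb, Eb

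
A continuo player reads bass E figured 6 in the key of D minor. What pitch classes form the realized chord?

The written figures 6 are shorthand for 6/3: the 3 is implied.
A third above E in this key is G.
A sixth above E in this key is C.
Together with the bass E, this spells C major in first inversion.

E, G, C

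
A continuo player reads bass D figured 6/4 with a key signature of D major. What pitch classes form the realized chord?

A fourth above D in this key is G.
A sixth above D in this key is B.
Together with the bass D, this spells G major in second inversion.

D, G, B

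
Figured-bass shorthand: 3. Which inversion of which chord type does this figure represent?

triad, root position

3 is shorthand for 5/3.
Intervals of 5/3 above the bass form a triad; the bass is the root, so this is root position.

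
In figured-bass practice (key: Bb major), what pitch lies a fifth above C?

G

Counting 4 letter steps above C lands on G; in Bb major, that letter is G.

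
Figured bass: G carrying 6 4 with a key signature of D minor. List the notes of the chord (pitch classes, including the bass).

G, C, E

A fourth above G in this key is C.
A sixth above G in this key is E.
Together with the bass G, this spells C major in second inversion.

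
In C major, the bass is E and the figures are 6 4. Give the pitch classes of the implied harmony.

E, A, C

A fourth above E in this key is A.
A sixth above E in this key is C.
Together with the bass E, this spells A minor in second inversion.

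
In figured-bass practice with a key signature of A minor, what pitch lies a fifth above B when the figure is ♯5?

Counting 4 letter steps above B lands on F; in A minor, that letter is F.
The #5 figure raises it a semitone, giving F#.

F#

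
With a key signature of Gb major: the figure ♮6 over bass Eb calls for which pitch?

C

Counting 5 letter steps above Eb lands on C; in Gb major, that letter is Cb.
The ♮6 figure makes it natural, giving C.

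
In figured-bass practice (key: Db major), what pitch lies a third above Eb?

Counting 2 letter steps above Eb lands on G; in Db major, that letter is Gb.

Gb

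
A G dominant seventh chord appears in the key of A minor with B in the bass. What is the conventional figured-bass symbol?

B is the third of G dominant seventh, so the chord is in first inversion.
A seventh chord in first inversion is figured 6/5/3, conventionally abbreviated 6/5.

6/5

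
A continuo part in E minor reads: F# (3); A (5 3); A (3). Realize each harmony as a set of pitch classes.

F#, A, C | A, C, E | A, C, E

F# (5/3): F#, A, C.
A (5/3): A, C, E.
A (5/3): A, C, E.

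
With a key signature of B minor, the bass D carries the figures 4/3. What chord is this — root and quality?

G major seventh

The figures 4/3 indicate a seventh chord in second inversion.
In second inversion the root lies a fourth above the bass: a fourth above D in B minor is G.
The chord tones are D, F#, G, B, giving G major seventh.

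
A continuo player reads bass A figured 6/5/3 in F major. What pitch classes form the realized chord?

A third above A in this key is C.
A fifth above A in this key is E.
A sixth above A in this key is F.
Together with the bass A, this spells F major seventh in first inversion.

A, C, E, F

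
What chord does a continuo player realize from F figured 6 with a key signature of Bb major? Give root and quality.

D minor

The figures 6 indicate a triad in first inversion.
In first inversion the root lies a sixth above the bass: a sixth above F in Bb major is D.
The chord tones are F, A, D, giving D minor.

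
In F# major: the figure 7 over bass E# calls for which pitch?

D#

Counting 6 letter steps above E# lands on D; in F# major, that letter is D#.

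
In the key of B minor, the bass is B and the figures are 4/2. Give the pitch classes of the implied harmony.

B, C#, E, G

The written figures 4/2 are shorthand for 6/4/2: the 6 is implied.
A second above B in this key is C#.
A fourth above B in this key is E.
A sixth above B in this key is G.
Together with the bass B, this spells C# half-diminished seventh in third inversion.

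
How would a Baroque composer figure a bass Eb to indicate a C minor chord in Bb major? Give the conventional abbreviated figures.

6

Eb is the third of C minor, so the chord is in first inversion.
A triad in first inversion is figured 6/3, conventionally abbreviated 6.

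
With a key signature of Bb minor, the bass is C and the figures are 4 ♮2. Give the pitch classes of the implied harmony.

C, D, F, Ab

The written figures 4 ♮2 are shorthand for 6/4/2: the 6 is implied.
A second above C in this key is Db, made natural (D) by the ♮ figure.
A fourth above C in this key is F.
A sixth above C in this key is Ab.
Together with the bass C, this spells D half-diminished seventh in third inversion.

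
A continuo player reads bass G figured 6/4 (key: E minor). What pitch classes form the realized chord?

A fourth above G in this key is C.
A sixth above G in this key is E.
Together with the bass G, this spells C major in second inversion.

G, C, E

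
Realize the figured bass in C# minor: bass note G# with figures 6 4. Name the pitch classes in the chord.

G#, C#, E

A fourth above G# in this key is C#.
A sixth above G# in this key is E.
Together with the bass G#, this spells C# minor in second inversion.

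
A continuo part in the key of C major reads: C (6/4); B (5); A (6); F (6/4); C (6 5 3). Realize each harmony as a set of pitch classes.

C (6/4): C, F, A.
B (5/3): B, D, F.
A (6/3): A, C, F.
F (6/4): F, B, D.
C (6/5/3): C, E, G, A.

C, F, A | B, D, F | A, C, F | F, B, D | C, E, G, A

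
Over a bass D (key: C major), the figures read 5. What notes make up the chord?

The written figures 5 are shorthand for 5/3: the 3 is implied.
A third above D in this key is F.
A fifth above D in this key is A.
Together with the bass D, this spells D minor in root position.

D, F, A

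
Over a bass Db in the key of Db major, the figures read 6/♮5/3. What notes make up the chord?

Db, F, A, Bb

A third above Db in this key is F.
A fifth above Db in this key is Ab, made natural (A) by the ♮ figure.
A sixth above Db in this key is Bb.
Together with the bass Db, this spells Bb minor-major seventh in first inversion.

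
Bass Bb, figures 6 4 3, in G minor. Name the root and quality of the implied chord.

Eb major seventh

The figures 6 4 3 indicate a seventh chord in second inversion.
In second inversion the root lies a fourth above the bass: a fourth above Bb in G minor is Eb.
The chord tones are Bb, D, Eb, G, giving Eb major seventh.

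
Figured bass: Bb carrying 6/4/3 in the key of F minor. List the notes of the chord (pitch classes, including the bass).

A third above Bb in this key is Db.
A fourth above Bb in this key is Eb.
A sixth above Bb in this key is G.
Together with the bass Bb, this spells Eb dominant seventh in second inversion.

Bb, Db, Eb, G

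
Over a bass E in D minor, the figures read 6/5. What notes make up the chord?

E, G, Bb, C

The written figures 6/5 are shorthand for 6/5/3: the 3 is implied.
A third above E in this key is G.
A fifth above E in this key is Bb.
A sixth above E in this key is C.
Together with the bass E, this spells C dominant seventh in first inversion.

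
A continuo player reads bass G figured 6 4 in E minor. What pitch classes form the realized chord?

G, C, E

A fourth above G in this key is C.
A sixth above G in this key is E.
Together with the bass G, this spells C major in second inversion.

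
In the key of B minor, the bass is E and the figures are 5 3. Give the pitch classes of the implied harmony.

E, G, B

A third above E in this key is G.
A fifth above E in this key is B.
Together with the bass E, this spells E minor in root position.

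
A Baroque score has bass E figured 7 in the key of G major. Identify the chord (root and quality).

E minor seventh

The figures 7 indicate a seventh chord in root position.
In root position the bass is the root, so the root is E.
The chord tones are E, G, B, D, giving E minor seventh.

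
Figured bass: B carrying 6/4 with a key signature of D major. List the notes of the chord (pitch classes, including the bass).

B, E, G

A fourth above B in this key is E.
A sixth above B in this key is G.
Together with the bass B, this spells E minor in second inversion.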